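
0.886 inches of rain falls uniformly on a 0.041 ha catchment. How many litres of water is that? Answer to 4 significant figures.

Depth: 0.886 in × 25.4 = 22.5044 mm.
Area: 0.041 ha = 410 m².
1 mm over 1 m² is 1 L, so volume = 22.5044 × 410 = 9226.804 L ≈ 9227 L.

9227 litres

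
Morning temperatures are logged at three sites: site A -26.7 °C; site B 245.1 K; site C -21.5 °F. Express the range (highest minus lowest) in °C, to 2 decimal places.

3.02 °C

site B: 245.1 K = -28.050 °C.
site C: -21.5 °F = -29.722 °C.
Spread: (-26.700) − (-29.722) = 3.022 °C.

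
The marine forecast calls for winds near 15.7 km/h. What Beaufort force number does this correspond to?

15.7 km/h = 4.4 m/s, which is Beaufort 3 (gentle breeze, 3.4–5.4 m/s).

Beaufort force 3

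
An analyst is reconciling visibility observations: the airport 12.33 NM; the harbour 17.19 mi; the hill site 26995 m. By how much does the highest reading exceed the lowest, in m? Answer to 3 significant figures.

4830 m

the airport: 12.33 nmi = 22835.16 m.
the harbour: 17.19 SM = 27664.62 m.
Spread: 27664.62 − 22835.16 = 4830 m.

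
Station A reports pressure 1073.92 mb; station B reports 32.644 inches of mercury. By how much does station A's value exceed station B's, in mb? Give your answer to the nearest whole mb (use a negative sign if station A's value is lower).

station B: 32.644 inHg = 1105.45 mb.
Difference: 1073.92 − 1105.45 = -32 mb.

-32 mb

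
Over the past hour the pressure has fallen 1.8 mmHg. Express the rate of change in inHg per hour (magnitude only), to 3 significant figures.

1.8 mmHg / 1 h × 0.0393701 inHg/mmHg = 0.0709 inHg/h.

0.0709 inHg per hour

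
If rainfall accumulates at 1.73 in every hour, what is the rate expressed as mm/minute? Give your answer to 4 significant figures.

1.73 in/hour × 25.4 mm/in × 0.0166667 hour/minute = 0.7324 mm/minute.

0.7324 mm/minute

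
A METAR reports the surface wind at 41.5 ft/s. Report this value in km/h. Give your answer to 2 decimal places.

45.54 km/h

1 ft/s = 1.09728 km/h, so 41.5 × 1.09728 = 45.54 km/h.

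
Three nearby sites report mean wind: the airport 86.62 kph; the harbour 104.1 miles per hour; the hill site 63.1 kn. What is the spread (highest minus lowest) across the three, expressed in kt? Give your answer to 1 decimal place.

the airport: 86.62 km/h = 46.771 kt.
the harbour: 104.1 mph = 90.460 kt.
Spread: 90.460 − 46.771 = 43.7 kt.

43.7 kt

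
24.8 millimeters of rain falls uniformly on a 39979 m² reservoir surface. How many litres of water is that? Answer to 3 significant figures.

1 mm over 1 m² is 1 L, so volume = 24.8 × 39979 = 991479.2 L ≈ 991000 L.

991000 litres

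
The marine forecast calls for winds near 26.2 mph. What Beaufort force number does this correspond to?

26.2 mph = 11.7 m/s, which is Beaufort 6 (strong breeze, 10.8–13.8 m/s).

Beaufort force 6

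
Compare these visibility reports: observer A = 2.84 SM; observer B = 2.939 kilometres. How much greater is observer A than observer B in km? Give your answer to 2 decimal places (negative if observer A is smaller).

1.63 km

observer A: 2.84 SM = 4.5705 km.
Difference: 4.5705 − 2.9390 = 1.63 km.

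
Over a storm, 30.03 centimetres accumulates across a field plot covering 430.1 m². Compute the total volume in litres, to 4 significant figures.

129200 litres

Depth: 30.03 cm × 10 = 300.3 mm.
1 mm over 1 m² is 1 L, so volume = 300.3 × 430.1 = 129159.03 L ≈ 129200 L.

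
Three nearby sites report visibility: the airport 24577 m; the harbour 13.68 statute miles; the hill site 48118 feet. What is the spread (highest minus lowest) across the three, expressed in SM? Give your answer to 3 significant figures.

6.16 SM

the airport: 24577 m = 15.2714 SM.
the hill site: 48118 ft = 9.1133 SM.
Spread: 15.2714 − 9.1133 = 6.16 SM.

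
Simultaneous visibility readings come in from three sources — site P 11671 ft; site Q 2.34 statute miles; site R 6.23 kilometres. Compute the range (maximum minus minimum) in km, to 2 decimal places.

site P: 11671 ft = 3.5573 km.
site Q: 2.34 SM = 3.7659 km.
Spread: 6.2300 − 3.5573 = 2.67 km.

2.67 km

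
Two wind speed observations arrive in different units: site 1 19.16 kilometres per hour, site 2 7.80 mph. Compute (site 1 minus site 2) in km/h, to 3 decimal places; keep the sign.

6.607 km/h

site 2: 7.80 mph = 12.55288 km/h.
Difference: 19.16000 − 12.55288 = 6.607 km/h.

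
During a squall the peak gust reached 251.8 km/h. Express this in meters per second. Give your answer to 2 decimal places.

1 km/h = 0.277778 m/s, so 251.8 × 0.277778 = 69.94 m/s.

69.94 m/s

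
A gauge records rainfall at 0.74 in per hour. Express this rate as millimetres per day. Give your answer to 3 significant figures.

451 mm/day

0.74 in/hour × 25.4 mm/in × 24 hour/day = 451 mm/day.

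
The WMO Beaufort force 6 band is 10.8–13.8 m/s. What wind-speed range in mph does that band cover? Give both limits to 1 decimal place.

10.8–13.8 m/s × 2.237 = 24.2–30.9 mph.

24.2 to 30.9 mph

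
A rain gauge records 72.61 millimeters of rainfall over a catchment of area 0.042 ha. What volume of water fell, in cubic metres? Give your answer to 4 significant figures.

30.50 cubic metres

Area: 0.042 ha = 420 m².
1 mm over 1 m² is 1 L, so volume = 72.61 × 420 = 30496.2 L = 30.50 m³.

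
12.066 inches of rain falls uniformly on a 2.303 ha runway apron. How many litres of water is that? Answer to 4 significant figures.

7058000 litres

Depth: 12.066 in × 25.4 = 306.4764 mm.
Area: 2.303 ha = 23030 m².
1 mm over 1 m² is 1 L, so volume = 306.4764 × 23030 = 7058151.5 L ≈ 7058000 L.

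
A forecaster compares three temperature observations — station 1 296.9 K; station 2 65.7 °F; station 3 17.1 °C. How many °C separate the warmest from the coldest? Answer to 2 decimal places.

6.65 °C

station 1: 296.9 K = 23.750 °C.
station 2: 65.7 °F = 18.722 °C.
Spread: 23.750 − 17.100 = 6.650 °C.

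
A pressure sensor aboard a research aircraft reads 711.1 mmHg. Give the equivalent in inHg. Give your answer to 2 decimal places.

1 mmHg = 0.0393701 inHg, so 711.1 × 0.0393701 = 28.00 inHg.

28.00 inHg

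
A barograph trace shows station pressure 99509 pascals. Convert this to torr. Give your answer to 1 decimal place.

746.4 mmHg

1 Pa = 0.00750062 mmHg, so 99509 × 0.00750062 = 746.4 mmHg.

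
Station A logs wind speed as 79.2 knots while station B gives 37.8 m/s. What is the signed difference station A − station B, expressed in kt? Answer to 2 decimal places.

5.72 kt

station B: 37.8 m/s = 73.4773 kt.
Difference: 79.2000 − 73.4773 = 5.72 kt.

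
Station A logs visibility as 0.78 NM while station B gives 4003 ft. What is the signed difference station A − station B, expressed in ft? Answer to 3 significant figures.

736 ft

station A: 0.78 nmi = 4739.37 ft.
Difference: 4739.37 − 4003.00 = 736 ft.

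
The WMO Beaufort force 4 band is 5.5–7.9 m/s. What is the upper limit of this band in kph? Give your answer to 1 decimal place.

5.5–7.9 m/s × 3.6 = 19.8–28.4 km/h.

28.4 km/h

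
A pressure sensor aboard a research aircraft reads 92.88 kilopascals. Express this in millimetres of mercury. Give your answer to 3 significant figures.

697 mmHg

1 kPa = 7.50062 mmHg, so 92.88 × 7.50062 = 697 mmHg.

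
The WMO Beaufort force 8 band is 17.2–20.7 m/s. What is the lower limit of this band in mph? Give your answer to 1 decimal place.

38.5 mph

17.2–20.7 m/s × 2.237 = 38.5–46.3 mph.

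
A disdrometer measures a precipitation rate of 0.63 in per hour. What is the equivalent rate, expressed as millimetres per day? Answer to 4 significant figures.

0.63 in/hour × 25.4 mm/in × 24 hour/day = 384.0 mm/day.

384.0 mm/day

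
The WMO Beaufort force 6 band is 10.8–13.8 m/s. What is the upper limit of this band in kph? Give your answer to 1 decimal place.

10.8–13.8 m/s × 3.6 = 38.9–49.7 km/h.

49.7 km/h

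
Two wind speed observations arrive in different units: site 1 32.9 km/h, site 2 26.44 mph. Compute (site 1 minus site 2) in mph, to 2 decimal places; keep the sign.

site 1: 32.9 km/h = 20.4431 mph.
Difference: 20.4431 − 26.4400 = -6.00 mph.

-6.00 mph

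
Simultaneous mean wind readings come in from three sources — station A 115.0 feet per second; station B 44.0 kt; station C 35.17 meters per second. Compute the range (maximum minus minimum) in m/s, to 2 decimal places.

12.53 m/s

station A: 115.0 ft/s = 35.0520 m/s.
station B: 44.0 kt = 22.6356 m/s.
Spread: 35.1700 − 22.6356 = 12.53 m/s.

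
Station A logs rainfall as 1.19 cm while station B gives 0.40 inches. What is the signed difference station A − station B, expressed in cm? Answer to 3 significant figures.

station B: 0.40 in = 1.01600 cm.
Difference: 1.19000 − 1.01600 = 0.174 cm.

0.174 cm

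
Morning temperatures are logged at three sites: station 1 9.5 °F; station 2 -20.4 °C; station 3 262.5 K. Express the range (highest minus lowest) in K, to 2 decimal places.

station 1: 9.5 °F = -12.500 °C.
station 3: 262.5 K = -10.650 °C.
Spread: (-10.650) − (-20.400) = 9.750 °C.

9.75 K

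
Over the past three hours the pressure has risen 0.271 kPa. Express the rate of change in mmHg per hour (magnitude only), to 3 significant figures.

0.271 kPa / 3 h × 7.50062 mmHg/kPa = 0.678 mmHg/h.

0.678 mmHg per hour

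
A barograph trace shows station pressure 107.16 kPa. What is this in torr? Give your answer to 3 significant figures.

804 mmHg

1 kPa = 7.50062 mmHg, so 107.16 × 7.50062 = 804 mmHg.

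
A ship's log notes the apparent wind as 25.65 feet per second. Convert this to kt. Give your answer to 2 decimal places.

15.20 kt

1 ft/s = 0.592484 kt, so 25.65 × 0.592484 = 15.20 kt.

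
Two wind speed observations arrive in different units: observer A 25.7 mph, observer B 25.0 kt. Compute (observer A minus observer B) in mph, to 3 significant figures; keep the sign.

-3.07 mph

observer B: 25.0 kt = 28.7695 mph.
Difference: 25.7000 − 28.7695 = -3.07 mph.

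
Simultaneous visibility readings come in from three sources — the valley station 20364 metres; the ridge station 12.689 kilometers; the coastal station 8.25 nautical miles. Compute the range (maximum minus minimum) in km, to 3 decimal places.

the valley station: 20364 m = 20.36400 km.
the coastal station: 8.25 nmi = 15.27900 km.
Spread: 20.36400 − 12.68900 = 7.675 km.

7.675 km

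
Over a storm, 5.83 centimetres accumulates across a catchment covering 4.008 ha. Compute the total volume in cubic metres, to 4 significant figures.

2337 cubic metres

Depth: 5.83 cm × 10 = 58.3 mm.
Area: 4.008 ha = 40080 m².
1 mm over 1 m² is 1 L, so volume = 58.3 × 40080 = 2336664 L = 2337 m³.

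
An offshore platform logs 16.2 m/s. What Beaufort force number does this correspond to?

Beaufort force 7

16.2 m/s lies in the Beaufort 7 band (near gale, 13.9–17.1 m/s).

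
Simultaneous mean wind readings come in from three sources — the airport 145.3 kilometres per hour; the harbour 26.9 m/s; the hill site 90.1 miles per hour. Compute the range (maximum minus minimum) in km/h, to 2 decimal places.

the harbour: 26.9 m/s = 96.8400 km/h.
the hill site: 90.1 mph = 145.0019 km/h.
Spread: 145.3000 − 96.8400 = 48.46 km/h.

48.46 km/h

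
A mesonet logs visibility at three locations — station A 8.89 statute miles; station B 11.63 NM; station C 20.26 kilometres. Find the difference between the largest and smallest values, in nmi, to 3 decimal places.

3.905 nmi

station A: 8.89 SM = 7.72520 nmi.
station C: 20.26 km = 10.93952 nmi.
Spread: 11.63000 − 7.72520 = 3.905 nmi.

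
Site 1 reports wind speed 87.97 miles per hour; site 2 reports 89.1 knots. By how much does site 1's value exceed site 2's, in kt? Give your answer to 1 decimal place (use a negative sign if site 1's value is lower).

-12.7 kt

site 1: 87.97 mph = 76.444 kt.
Difference: 76.444 − 89.100 = -12.7 kt.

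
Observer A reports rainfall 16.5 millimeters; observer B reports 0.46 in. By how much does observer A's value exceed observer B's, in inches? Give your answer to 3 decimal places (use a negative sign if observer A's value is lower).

observer A: 16.5 mm = 0.64961 in.
Difference: 0.64961 − 0.46000 = 0.190 in.

0.190 in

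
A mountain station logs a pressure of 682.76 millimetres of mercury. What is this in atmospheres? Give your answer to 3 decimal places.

0.898 atm

1 mmHg = 0.00131579 atm, so 682.76 × 0.00131579 = 0.898 atm.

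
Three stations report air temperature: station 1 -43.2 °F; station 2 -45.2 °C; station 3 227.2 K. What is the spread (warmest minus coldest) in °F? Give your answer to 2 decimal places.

station 1: -43.2 °F = -41.778 °C.
station 3: 227.2 K = -45.950 °C.
Spread: (-41.778) − (-45.950) = 4.172 °C = 7.51 °F.

7.51 °F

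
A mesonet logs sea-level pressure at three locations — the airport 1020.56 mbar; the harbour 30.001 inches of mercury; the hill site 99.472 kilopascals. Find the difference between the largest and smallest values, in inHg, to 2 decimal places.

0.76 inHg

the airport: 1020.56 mb = 30.1371 inHg.
the hill site: 99.472 kPa = 29.3741 inHg.
Spread: 30.1371 − 29.3741 = 0.76 inHg.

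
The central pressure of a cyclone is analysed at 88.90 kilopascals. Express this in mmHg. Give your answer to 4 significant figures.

1 kPa = 7.50062 mmHg, so 88.90 × 7.50062 = 666.8 mmHg.

666.8 mmHg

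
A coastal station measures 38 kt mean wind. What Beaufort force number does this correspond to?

38 kt lies in the Beaufort 8 band (gale, 34–40 kt).

Beaufort force 8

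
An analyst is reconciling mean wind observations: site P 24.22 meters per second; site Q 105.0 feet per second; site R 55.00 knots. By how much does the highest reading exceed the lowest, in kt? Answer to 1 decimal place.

15.1 kt

site P: 24.22 m/s = 47.080 kt.
site Q: 105.0 ft/s = 62.211 kt.
Spread: 62.211 − 47.080 = 15.1 kt.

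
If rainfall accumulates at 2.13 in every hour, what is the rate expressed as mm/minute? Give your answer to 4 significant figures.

0.9017 mm/minute

2.13 in/hour × 25.4 mm/in × 0.0166667 hour/minute = 0.9017 mm/minute.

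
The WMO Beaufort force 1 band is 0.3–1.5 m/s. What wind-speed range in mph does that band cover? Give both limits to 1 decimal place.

0.3–1.5 m/s × 2.237 = 0.7–3.4 mph.

0.7 to 3.4 mph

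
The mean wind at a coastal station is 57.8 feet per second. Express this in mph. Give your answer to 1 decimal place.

1 ft/s = 0.681818 mph, so 57.8 × 0.681818 = 39.4 mph.

39.4 mph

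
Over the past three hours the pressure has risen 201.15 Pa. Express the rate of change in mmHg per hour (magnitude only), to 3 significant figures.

0.503 mmHg per hour

201.15 Pa / 3 h × 0.00750062 mmHg/Pa = 0.503 mmHg/h.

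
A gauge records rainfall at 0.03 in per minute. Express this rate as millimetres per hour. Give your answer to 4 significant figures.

0.03 in/minute × 25.4 mm/in × 60 minute/hour = 45.72 mm/hour.

45.72 mm/hour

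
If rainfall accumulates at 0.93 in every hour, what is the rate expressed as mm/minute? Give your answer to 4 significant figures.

0.3937 mm/minute

0.93 in/hour × 25.4 mm/in × 0.0166667 hour/minute = 0.3937 mm/minute.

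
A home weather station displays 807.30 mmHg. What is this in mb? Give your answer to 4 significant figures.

1076 mb

1 mmHg = 1.33322 mb, so 807.30 × 1.33322 = 1076 mb.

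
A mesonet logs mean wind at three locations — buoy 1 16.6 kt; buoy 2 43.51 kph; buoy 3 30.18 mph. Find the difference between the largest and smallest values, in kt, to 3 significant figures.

9.63 kt

buoy 2: 43.51 km/h = 23.4935 kt.
buoy 3: 30.18 mph = 26.2257 kt.
Spread: 26.2257 − 16.6000 = 9.63 kt.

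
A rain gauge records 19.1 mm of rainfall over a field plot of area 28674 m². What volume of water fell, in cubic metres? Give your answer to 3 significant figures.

1 mm over 1 m² is 1 L, so volume = 19.1 × 28674 = 547673.4 L = 548 m³.

548 cubic metres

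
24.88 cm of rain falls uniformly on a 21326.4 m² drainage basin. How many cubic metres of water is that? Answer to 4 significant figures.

5306 cubic metres

Depth: 24.88 cm × 10 = 248.8 mm.
1 mm over 1 m² is 1 L, so volume = 248.8 × 21326.4 = 5306008.3 L = 5306 m³.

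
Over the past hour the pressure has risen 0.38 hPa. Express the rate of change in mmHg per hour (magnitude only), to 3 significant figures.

0.285 mmHg per hour

0.38 hPa / 1 h × 0.750062 mmHg/hPa = 0.285 mmHg/h.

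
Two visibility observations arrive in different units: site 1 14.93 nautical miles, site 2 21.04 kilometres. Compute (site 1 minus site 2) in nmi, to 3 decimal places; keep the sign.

site 2: 21.04 km = 11.36069 nmi.
Difference: 14.93000 − 11.36069 = 3.569 nmi.

3.569 nmi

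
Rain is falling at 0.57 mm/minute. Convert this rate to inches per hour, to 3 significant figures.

0.57 mm/minute × 0.0393701 in/mm × 60 minute/hour = 1.35 in/hour.

1.35 in/hour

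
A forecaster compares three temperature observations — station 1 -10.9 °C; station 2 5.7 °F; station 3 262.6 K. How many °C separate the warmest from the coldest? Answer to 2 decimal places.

4.06 °C

station 2: 5.7 °F = -14.611 °C.
station 3: 262.6 K = -10.550 °C.
Spread: (-10.550) − (-14.611) = 4.061 °C.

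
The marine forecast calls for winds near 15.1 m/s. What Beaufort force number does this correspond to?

15.1 m/s lies in the Beaufort 7 band (near gale, 13.9–17.1 m/s).

Beaufort force 7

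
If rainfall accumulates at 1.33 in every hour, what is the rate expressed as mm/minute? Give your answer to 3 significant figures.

1.33 in/hour × 25.4 mm/in × 0.0166667 hour/minute = 0.563 mm/minute.

0.563 mm/minute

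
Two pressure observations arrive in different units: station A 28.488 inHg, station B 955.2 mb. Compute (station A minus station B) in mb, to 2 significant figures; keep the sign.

station A: 28.488 inHg = 964.714 mb.
Difference: 964.714 − 955.200 = 9.5 mb.

9.5 mb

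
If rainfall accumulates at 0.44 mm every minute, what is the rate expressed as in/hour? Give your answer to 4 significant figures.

1.039 in/hour

0.44 mm/minute × 0.0393701 in/mm × 60 minute/hour = 1.039 in/hour.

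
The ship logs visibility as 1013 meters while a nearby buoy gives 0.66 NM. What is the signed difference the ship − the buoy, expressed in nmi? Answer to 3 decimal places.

the ship: 1013 m = 0.54698 nmi.
Difference: 0.54698 − 0.66000 = -0.113 nmi.

-0.113 nmi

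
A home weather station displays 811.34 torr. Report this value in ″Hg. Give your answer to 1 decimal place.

31.9 inHg

1 mmHg = 0.0393701 inHg, so 811.34 × 0.0393701 = 31.9 inHg.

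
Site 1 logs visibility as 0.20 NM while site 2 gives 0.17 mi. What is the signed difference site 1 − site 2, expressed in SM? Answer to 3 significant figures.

0.0602 SM

site 1: 0.20 nmi = 0.230156 SM.
Difference: 0.230156 − 0.170000 = 0.0602 SM.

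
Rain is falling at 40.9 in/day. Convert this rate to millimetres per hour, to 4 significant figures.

43.29 mm/hour

40.9 in/day × 25.4 mm/in × 0.0416667 day/hour = 43.29 mm/hour.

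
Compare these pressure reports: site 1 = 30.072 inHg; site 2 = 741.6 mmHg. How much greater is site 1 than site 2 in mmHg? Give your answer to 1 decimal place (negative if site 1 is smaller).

site 1: 30.072 inHg = 763.829 mmHg.
Difference: 763.829 − 741.600 = 22.2 mmHg.

22.2 mmHg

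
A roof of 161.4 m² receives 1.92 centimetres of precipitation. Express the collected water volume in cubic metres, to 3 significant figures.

3.10 cubic metres

Depth: 1.92 cm × 10 = 19.2 mm.
1 mm over 1 m² is 1 L, so volume = 19.2 × 161.4 = 3098.88 L = 3.10 m³.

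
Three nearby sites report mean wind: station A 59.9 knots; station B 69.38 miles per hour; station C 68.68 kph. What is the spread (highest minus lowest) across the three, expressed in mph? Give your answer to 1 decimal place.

26.7 mph

station A: 59.9 kt = 68.932 mph.
station C: 68.68 km/h = 42.676 mph.
Spread: 69.380 − 42.676 = 26.7 mph.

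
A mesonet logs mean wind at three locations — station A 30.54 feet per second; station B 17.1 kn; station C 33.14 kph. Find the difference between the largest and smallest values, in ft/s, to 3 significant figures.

1.68 ft/s

station B: 17.1 kt = 28.8615 ft/s.
station C: 33.14 km/h = 30.2020 ft/s.
Spread: 30.5400 − 28.8615 = 1.68 ft/s.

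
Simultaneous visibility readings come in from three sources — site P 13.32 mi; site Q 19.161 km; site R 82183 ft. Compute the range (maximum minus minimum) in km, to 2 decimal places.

site P: 13.32 SM = 21.4365 km.
site R: 82183 ft = 25.0494 km.
Spread: 25.0494 − 19.1610 = 5.89 km.

5.89 km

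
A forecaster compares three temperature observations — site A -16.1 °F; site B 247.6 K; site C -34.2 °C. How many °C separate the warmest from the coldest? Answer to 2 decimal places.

8.65 °C

site A: -16.1 °F = -26.722 °C.
site B: 247.6 K = -25.550 °C.
Spread: (-25.550) − (-34.200) = 8.650 °C.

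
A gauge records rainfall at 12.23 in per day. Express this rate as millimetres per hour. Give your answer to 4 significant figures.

12.94 mm/hour

12.23 in/day × 25.4 mm/in × 0.0416667 day/hour = 12.94 mm/hour.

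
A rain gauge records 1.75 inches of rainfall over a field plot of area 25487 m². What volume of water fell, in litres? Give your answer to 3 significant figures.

Depth: 1.75 in × 25.4 = 44.45 mm.
1 mm over 1 m² is 1 L, so volume = 44.45 × 25487 = 1132897.1 L ≈ 1130000 L.

1130000 litres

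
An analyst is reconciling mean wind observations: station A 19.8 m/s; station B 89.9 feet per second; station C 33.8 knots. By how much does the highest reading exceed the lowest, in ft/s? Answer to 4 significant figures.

station A: 19.8 m/s = 64.9606 ft/s.
station C: 33.8 kt = 57.0480 ft/s.
Spread: 89.9000 − 57.0480 = 32.85 ft/s.

32.85 ft/s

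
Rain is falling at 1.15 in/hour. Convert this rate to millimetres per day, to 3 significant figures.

1.15 in/hour × 25.4 mm/in × 24 hour/day = 701 mm/day.

701 mm/day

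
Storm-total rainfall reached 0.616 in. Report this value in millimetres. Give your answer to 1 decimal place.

15.6 mm

1 in = 25.4 mm, so 0.616 × 25.4 = 15.6 mm.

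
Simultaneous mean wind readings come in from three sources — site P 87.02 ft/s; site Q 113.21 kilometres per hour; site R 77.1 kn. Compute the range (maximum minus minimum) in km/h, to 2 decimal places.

47.30 km/h

site P: 87.02 ft/s = 95.4853 km/h.
site R: 77.1 kt = 142.7892 km/h.
Spread: 142.7892 − 95.4853 = 47.30 km/h.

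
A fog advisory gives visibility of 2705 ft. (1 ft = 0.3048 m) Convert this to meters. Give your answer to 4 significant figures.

1 ft = 0.3048 m, so 2705 × 0.3048 = 824.5 m.

824.5 m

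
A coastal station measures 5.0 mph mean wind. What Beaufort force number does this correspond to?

5.0 mph = 2.2 m/s, which is Beaufort 2 (light breeze, 1.6–3.3 m/s).

Beaufort force 2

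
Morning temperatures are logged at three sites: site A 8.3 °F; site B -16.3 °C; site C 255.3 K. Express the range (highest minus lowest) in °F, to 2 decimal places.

site A: 8.3 °F = -13.167 °C.
site C: 255.3 K = -17.850 °C.
Spread: (-13.167) − (-17.850) = 4.683 °C = 8.43 °F.

8.43 °F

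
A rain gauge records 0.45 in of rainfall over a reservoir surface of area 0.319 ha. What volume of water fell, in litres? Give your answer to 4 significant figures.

Depth: 0.45 in × 25.4 = 11.43 mm.
Area: 0.319 ha = 3190 m².
1 mm over 1 m² is 1 L, so volume = 11.43 × 3190 = 36461.7 L ≈ 36460 L.

36460 litres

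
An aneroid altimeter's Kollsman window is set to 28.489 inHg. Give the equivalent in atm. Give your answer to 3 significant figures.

1 inHg = 0.0334211 atm, so 28.489 × 0.0334211 = 0.952 atm.

0.952 atm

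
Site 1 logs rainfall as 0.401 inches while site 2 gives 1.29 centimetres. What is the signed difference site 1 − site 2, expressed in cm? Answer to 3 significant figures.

-0.271 cm

site 1: 0.401 in = 1.01854 cm.
Difference: 1.01854 − 1.29000 = -0.271 cm.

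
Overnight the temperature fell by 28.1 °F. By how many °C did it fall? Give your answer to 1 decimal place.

For a temperature change the 32° offset cancels: Δ°C = 28.1 × 0.5556 = 15.6 °C.

15.6 °C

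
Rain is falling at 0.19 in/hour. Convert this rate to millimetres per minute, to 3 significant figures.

0.19 in/hour × 25.4 mm/in × 0.0166667 hour/minute = 0.0804 mm/minute.

0.0804 mm/minute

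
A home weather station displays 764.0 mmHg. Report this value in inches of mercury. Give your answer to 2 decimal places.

30.08 inHg

1 mmHg = 0.0393701 inHg, so 764.0 × 0.0393701 = 30.08 inHg.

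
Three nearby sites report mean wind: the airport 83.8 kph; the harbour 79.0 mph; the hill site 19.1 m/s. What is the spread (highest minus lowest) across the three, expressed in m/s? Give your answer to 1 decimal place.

16.2 m/s

the airport: 83.8 km/h = 23.278 m/s.
the harbour: 79.0 mph = 35.316 m/s.
Spread: 35.316 − 19.100 = 16.2 m/s.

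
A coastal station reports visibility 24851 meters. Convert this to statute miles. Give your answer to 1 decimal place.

1 m = 0.000621371 SM, so 24851 × 0.000621371 = 15.4 SM.

15.4 SM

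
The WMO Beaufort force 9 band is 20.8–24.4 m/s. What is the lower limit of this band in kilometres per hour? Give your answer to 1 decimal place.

20.8–24.4 m/s × 3.6 = 74.9–87.8 km/h.

74.9 km/h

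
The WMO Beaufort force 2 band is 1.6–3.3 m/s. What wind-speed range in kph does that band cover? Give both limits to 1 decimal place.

5.8 to 11.9 km/h

1.6–3.3 m/s × 3.6 = 5.8–11.9 km/h.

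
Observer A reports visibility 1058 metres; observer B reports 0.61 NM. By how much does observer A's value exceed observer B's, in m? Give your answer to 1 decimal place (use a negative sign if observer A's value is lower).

observer B: 0.61 nmi = 1129.720 m.
Difference: 1058.000 − 1129.720 = -71.7 m.

-71.7 m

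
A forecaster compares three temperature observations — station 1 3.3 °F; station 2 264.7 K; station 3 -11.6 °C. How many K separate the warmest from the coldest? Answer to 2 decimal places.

station 1: 3.3 °F = -15.944 °C.
station 2: 264.7 K = -8.450 °C.
Spread: (-8.450) − (-15.944) = 7.494 °C.

7.49 K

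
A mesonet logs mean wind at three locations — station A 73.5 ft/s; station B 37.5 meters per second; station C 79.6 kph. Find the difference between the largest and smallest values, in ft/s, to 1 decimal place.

station B: 37.5 m/s = 123.031 ft/s.
station C: 79.6 km/h = 72.543 ft/s.
Spread: 123.031 − 72.543 = 50.5 ft/s.

50.5 ft/s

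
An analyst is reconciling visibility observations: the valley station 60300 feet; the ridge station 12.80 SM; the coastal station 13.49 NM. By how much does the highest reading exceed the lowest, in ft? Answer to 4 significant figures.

21670 ft

the ridge station: 12.80 SM = 67584.00 ft.
the coastal station: 13.49 nmi = 81966.80 ft.
Spread: 81966.80 − 60300.00 = 21670 ft.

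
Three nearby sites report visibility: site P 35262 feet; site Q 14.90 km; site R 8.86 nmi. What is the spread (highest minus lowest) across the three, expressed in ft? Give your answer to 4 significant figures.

site Q: 14.90 km = 48884.51 ft.
site R: 8.86 nmi = 53834.38 ft.
Spread: 53834.38 − 35262.00 = 18570 ft.

18570 ft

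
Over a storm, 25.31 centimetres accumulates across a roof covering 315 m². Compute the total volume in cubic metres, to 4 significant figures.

79.73 cubic metres

Depth: 25.31 cm × 10 = 253.1 mm.
1 mm over 1 m² is 1 L, so volume = 253.1 × 315 = 79726.5 L = 79.73 m³.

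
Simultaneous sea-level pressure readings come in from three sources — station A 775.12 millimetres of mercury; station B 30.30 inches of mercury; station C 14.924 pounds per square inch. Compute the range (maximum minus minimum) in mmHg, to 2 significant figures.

5.5 mmHg

station B: 30.30 inHg = 769.620 mmHg.
station C: 14.924 psi = 771.794 mmHg.
Spread: 775.120 − 769.620 = 5.5 mmHg.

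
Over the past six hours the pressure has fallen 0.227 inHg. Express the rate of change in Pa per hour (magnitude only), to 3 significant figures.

128 Pa per hour

0.227 inHg / 6 h × 3386.39 Pa/inHg = 128 Pa/h.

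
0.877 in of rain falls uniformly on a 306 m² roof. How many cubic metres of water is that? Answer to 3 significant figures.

Depth: 0.877 in × 25.4 = 22.2758 mm.
1 mm over 1 m² is 1 L, so volume = 22.2758 × 306 = 6816.3948 L = 6.82 m³.

6.82 cubic metres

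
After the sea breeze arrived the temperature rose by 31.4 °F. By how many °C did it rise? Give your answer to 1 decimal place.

17.4 °C

Converting a difference, only the 9/5 scale factor applies: Δ°C = 31.4 × 0.5556 = 17.4 °C.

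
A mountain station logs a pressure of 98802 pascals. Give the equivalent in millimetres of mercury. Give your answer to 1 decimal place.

741.1 mmHg

1 Pa = 0.00750062 mmHg, so 98802 × 0.00750062 = 741.1 mmHg.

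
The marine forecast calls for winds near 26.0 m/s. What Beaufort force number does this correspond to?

26.0 m/s lies in the Beaufort 10 band (storm, 24.5–28.4 m/s).

Beaufort force 10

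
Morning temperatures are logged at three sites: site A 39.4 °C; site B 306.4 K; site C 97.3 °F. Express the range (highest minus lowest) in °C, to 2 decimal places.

site B: 306.4 K = 33.250 °C.
site C: 97.3 °F = 36.278 °C.
Spread: 39.400 − 33.250 = 6.150 °C.

6.15 °C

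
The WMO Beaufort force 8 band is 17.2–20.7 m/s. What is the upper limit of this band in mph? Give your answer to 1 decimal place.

46.3 mph

17.2–20.7 m/s × 2.237 = 38.5–46.3 mph.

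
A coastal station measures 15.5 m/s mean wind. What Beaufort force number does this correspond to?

15.5 m/s lies in the Beaufort 7 band (near gale, 13.9–17.1 m/s).

Beaufort force 7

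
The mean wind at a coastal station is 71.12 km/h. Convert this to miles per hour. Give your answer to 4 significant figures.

1 km/h = 0.621371 mph, so 71.12 × 0.621371 = 44.19 mph.

44.19 mph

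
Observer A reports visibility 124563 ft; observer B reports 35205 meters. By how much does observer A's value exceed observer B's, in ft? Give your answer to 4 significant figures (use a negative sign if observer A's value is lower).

9061 ft

observer B: 35205 m = 115501.97 ft.
Difference: 124563.00 − 115501.97 = 9061 ft.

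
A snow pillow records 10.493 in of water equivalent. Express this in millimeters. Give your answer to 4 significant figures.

266.5 mm

1 in = 25.4 mm, so 10.493 × 25.4 = 266.5 mm.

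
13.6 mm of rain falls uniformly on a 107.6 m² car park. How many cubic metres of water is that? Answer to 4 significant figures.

1 mm over 1 m² is 1 L, so volume = 13.6 × 107.6 = 1463.36 L = 1.463 m³.

1.463 cubic metres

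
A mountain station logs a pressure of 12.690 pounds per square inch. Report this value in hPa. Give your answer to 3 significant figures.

1 psi = 68.9476 hPa, so 12.690 × 68.9476 = 875 hPa.

875 hPa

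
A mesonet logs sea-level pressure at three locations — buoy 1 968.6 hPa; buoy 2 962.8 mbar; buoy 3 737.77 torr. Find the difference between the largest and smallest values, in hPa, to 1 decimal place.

20.8 hPa

buoy 2: 962.8 mb = 962.800 hPa.
buoy 3: 737.77 mmHg = 983.613 hPa.
Spread: 983.613 − 962.800 = 20.8 hPa.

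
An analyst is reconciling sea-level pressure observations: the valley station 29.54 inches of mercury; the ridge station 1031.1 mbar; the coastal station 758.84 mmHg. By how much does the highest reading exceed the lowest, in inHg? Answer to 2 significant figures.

0.91 inHg

the ridge station: 1031.1 mb = 30.4484 inHg.
the coastal station: 758.84 mmHg = 29.8756 inHg.
Spread: 30.4484 − 29.5400 = 0.91 inHg.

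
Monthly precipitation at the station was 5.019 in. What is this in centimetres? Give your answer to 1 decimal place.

1 in = 2.54 cm, so 5.019 × 2.54 = 12.7 cm.

12.7 cm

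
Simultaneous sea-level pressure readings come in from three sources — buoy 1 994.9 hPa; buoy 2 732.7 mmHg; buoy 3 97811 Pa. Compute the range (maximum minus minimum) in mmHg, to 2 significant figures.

14 mmHg

buoy 1: 994.9 hPa = 746.24 mmHg.
buoy 3: 97811 Pa = 733.64 mmHg.
Spread: 746.24 − 732.70 = 14 mmHg.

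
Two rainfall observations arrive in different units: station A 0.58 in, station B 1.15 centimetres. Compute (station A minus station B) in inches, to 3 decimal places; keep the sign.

station B: 1.15 cm = 0.45276 in.
Difference: 0.58000 − 0.45276 = 0.127 in.

0.127 in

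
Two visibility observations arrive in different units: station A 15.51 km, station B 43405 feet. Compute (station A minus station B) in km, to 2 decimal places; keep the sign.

station B: 43405 ft = 13.2298 km.
Difference: 15.5100 − 13.2298 = 2.28 km.

2.28 km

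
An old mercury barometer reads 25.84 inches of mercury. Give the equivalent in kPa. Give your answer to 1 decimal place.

87.5 kPa

1 inHg = 3.38639 kPa, so 25.84 × 3.38639 = 87.5 kPa.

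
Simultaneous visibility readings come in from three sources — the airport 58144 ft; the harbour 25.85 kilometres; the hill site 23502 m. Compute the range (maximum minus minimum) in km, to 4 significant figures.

8.128 km

the airport: 58144 ft = 17.72229 km.
the hill site: 23502 m = 23.50200 km.
Spread: 25.85000 − 17.72229 = 8.128 km.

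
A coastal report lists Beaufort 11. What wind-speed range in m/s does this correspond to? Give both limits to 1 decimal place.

28.5 to 32.6 m/s

Beaufort 11 (violent storm) spans 28.5–32.6 m/s.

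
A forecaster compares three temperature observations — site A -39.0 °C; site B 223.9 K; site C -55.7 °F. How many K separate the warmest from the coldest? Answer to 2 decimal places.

10.25 K

site B: 223.9 K = -49.250 °C.
site C: -55.7 °F = -48.722 °C.
Spread: (-39.000) − (-49.250) = 10.250 °C.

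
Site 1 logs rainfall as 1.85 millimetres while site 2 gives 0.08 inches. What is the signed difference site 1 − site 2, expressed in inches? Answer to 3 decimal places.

site 1: 1.85 mm = 0.07283 in.
Difference: 0.07283 − 0.08000 = -0.007 in.

-0.007 in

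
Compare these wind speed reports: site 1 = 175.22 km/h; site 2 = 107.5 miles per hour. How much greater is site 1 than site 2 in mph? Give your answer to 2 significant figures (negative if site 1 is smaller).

site 1: 175.22 km/h = 108.877 mph.
Difference: 108.877 − 107.500 = 1.4 mph.

1.4 mph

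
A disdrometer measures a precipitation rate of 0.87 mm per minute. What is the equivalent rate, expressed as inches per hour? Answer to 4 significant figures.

0.87 mm/minute × 0.0393701 in/mm × 60 minute/hour = 2.055 in/hour.

2.055 in/hour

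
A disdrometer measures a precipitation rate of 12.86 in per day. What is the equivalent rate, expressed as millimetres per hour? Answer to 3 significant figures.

12.86 in/day × 25.4 mm/in × 0.0416667 day/hour = 13.6 mm/hour.

13.6 mm/hour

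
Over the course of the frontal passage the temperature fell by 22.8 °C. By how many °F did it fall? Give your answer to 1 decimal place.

41.0 °F

A change of 1 °C equals a change of 1.8 °F: Δ°F = 22.8 × 1.8 = 41.0 °F.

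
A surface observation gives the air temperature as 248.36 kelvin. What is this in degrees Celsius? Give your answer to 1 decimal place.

°C = 248.36 − 273.15 = -24.8 °C.

-24.8 °C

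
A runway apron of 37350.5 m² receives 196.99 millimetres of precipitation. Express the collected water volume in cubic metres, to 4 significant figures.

7358 cubic metres

1 mm over 1 m² is 1 L, so volume = 196.99 × 37350.5 = 7357675 L = 7358 m³.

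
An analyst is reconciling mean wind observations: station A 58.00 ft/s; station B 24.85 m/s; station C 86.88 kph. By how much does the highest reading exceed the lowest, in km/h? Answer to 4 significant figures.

station A: 58.00 ft/s = 63.6422 km/h.
station B: 24.85 m/s = 89.4600 km/h.
Spread: 89.4600 − 63.6422 = 25.82 km/h.

25.82 km/h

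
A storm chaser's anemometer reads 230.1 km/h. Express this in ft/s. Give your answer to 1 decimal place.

1 km/h = 0.911344 ft/s, so 230.1 × 0.911344 = 209.7 ft/s.

209.7 ft/s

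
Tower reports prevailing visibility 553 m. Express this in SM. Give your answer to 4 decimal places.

0.3436 SM

1 m = 0.000621371 SM, so 553 × 0.000621371 = 0.3436 SM.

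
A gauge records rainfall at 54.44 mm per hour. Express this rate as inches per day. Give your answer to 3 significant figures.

51.4 in/day

54.44 mm/hour × 0.0393701 in/mm × 24 hour/day = 51.4 in/day.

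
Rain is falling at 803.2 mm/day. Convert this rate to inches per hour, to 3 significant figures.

803.2 mm/day × 0.0393701 in/mm × 0.0416667 day/hour = 1.32 in/hour.

1.32 in/hour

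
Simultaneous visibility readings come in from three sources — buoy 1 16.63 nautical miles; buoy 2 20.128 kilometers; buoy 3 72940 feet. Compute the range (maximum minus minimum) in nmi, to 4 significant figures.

buoy 2: 20.128 km = 10.86825 nmi.
buoy 3: 72940 ft = 12.00438 nmi.
Spread: 16.63000 − 10.86825 = 5.762 nmi.

5.762 nmi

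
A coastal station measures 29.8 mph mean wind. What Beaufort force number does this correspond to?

29.8 mph = 13.3 m/s, which is Beaufort 6 (strong breeze, 10.8–13.8 m/s).

Beaufort force 6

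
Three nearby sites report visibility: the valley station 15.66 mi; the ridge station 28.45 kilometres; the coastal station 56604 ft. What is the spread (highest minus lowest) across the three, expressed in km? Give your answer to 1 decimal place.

the valley station: 15.66 SM = 25.202 km.
the coastal station: 56604 ft = 17.253 km.
Spread: 28.450 − 17.253 = 11.2 km.

11.2 km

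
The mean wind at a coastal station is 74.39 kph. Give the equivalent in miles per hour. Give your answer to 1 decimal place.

1 km/h = 0.621371 mph, so 74.39 × 0.621371 = 46.2 mph.

46.2 mph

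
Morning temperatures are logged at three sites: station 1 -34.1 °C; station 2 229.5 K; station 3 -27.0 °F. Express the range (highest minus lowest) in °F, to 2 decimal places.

station 2: 229.5 K = -43.650 °C.
station 3: -27.0 °F = -32.778 °C.
Spread: (-32.778) − (-43.650) = 10.872 °C = 19.57 °F.

19.57 °F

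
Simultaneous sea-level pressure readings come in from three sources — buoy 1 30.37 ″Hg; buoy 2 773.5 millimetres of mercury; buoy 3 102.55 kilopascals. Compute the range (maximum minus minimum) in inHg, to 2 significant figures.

0.17 inHg

buoy 2: 773.5 mmHg = 30.4528 inHg.
buoy 3: 102.55 kPa = 30.2830 inHg.
Spread: 30.4528 − 30.2830 = 0.17 inHg.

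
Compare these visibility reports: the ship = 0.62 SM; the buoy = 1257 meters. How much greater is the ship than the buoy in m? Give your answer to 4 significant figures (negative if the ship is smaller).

-259.2 m

the ship: 0.62 SM = 997.793 m.
Difference: 997.793 − 1257.000 = -259.2 m.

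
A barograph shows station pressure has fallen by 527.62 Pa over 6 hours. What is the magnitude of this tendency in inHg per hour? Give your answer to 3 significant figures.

527.62 Pa / 6 h × 0.0002953 inHg/Pa = 0.0260 inHg/h.

0.0260 inHg per hour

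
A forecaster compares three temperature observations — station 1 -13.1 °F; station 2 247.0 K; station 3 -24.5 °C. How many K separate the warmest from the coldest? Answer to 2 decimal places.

1.65 K

station 1: -13.1 °F = -25.056 °C.
station 2: 247.0 K = -26.150 °C.
Spread: (-24.500) − (-26.150) = 1.650 °C.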